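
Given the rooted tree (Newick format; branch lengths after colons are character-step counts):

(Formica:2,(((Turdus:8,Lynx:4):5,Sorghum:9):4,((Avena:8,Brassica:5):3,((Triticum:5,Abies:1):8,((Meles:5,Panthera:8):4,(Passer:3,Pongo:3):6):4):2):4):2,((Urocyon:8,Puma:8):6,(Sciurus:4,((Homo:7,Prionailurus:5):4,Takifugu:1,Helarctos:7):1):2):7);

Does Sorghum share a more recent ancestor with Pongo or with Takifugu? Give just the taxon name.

The MRCA of Sorghum and Pongo subtends (((Turdus,Lynx),Sorghum),((Avena,Brassica),((Triticum,Abies),((Meles,Panthera),(Passer,Pongo))))) (11 taxa).
The MRCA of Sorghum and Takifugu is the root, subtending the entire tree (19 taxa).
The first is nested inside the second, so Sorghum shares a more recent common ancestor with Pongo.

Pongo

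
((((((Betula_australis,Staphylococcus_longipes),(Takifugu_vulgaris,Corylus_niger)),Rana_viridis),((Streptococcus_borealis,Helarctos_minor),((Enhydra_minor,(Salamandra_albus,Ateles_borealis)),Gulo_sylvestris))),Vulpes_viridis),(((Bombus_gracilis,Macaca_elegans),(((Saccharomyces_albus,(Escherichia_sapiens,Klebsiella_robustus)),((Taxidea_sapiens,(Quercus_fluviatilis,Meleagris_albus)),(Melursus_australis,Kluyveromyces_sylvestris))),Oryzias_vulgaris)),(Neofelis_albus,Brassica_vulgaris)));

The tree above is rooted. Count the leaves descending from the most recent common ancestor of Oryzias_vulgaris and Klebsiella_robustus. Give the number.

9

The MRCA of Oryzias_vulgaris and Klebsiella_robustus is the node subtending (((Saccharomyces_albus,(Escherichia_sapiens,Klebsiella_robustus)),((Taxidea_sapiens,(Quercus_fluviatilis,Meleagris_albus)),(Melursus_australis,Kluyveromyces_sylvestris))),Oryzias_vulgaris).
That clade contains 9 terminal taxa: Escherichia_sapiens, Klebsiella_robustus, Kluyveromyces_sylvestris, Meleagris_albus, Melursus_australis, Oryzias_vulgaris, Quercus_fluviatilis, Saccharomyces_albus, Taxidea_sapiens.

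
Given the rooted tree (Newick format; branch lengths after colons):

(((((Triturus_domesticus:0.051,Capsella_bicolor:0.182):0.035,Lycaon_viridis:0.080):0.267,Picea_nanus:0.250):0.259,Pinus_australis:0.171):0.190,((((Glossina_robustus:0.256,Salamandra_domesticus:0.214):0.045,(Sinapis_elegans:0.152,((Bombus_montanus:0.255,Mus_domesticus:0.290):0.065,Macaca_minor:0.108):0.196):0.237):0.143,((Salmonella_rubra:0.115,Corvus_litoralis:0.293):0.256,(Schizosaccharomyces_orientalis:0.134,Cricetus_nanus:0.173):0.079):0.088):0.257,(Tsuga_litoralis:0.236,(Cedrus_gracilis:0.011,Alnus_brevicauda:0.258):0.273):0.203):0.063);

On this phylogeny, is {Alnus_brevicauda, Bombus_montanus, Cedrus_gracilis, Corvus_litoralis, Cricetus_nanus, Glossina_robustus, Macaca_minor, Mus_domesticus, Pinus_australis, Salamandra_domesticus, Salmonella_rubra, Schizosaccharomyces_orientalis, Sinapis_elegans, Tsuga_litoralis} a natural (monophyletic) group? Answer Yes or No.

The MRCA of the listed taxa is the root, so the smallest clade containing them is the whole tree.
That clade also contains Capsella_bicolor, Lycaon_viridis, Picea_nanus, Triturus_domesticus, which are not in the proposed group, so the group is not monophyletic.

No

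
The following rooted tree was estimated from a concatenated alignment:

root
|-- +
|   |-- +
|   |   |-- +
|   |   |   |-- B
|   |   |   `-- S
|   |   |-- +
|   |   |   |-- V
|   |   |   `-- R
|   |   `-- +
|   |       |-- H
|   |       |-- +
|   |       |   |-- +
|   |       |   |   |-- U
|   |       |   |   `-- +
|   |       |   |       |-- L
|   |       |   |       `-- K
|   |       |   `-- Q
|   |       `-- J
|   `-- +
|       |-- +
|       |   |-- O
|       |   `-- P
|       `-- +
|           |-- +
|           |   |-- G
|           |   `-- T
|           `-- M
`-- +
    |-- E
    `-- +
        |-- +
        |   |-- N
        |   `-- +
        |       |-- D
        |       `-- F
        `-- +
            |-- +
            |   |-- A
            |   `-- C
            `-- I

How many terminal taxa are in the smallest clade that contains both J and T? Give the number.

15

The MRCA of J and T is the node subtending (((B,S),(V,R),(H,((U,(L,K)),Q),J)),((O,P),((G,T),M))).
That clade contains 15 terminal taxa: B, G, H, J, K, L, M, O, P, Q, R, S, T, U, V.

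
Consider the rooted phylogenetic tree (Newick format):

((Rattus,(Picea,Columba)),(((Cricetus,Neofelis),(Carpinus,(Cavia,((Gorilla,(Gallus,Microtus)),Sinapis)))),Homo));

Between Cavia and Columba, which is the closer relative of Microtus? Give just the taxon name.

The MRCA of Microtus and Cavia subtends (Cavia,((Gorilla,(Gallus,Microtus)),Sinapis)) (5 taxa).
The MRCA of Microtus and Columba is the root, subtending the entire tree (12 taxa).
The first is nested inside the second, so Microtus shares a more recent common ancestor with Cavia.

Cavia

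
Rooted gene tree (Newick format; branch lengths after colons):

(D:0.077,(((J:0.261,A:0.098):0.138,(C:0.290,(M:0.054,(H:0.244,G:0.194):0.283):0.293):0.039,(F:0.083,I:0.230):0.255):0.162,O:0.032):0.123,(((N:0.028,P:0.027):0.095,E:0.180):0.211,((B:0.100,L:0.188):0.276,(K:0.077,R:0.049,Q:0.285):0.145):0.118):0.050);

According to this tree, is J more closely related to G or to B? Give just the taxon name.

G

The MRCA of J and G subtends ((J,A),(C,(M,(H,G))),(F,I)) (8 taxa).
The MRCA of J and B is the root, subtending the entire tree (18 taxa).
The first is nested inside the second, so J shares a more recent common ancestor with G.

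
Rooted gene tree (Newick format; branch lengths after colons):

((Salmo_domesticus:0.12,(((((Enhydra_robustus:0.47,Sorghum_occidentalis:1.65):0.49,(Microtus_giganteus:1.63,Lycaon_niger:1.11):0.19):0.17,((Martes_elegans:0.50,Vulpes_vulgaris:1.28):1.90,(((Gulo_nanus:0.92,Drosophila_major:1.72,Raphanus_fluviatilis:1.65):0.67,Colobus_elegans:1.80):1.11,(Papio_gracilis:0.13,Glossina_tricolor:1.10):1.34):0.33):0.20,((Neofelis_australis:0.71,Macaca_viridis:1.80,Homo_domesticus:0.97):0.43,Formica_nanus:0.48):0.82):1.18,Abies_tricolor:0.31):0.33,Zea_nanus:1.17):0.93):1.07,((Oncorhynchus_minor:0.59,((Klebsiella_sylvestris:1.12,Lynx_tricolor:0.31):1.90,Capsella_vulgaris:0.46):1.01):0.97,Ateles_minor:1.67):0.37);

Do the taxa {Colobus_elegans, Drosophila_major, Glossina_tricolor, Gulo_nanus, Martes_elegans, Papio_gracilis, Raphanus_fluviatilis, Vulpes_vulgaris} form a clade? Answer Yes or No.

Yes

The most recent common ancestor of these taxa subtends ((Martes_elegans,Vulpes_vulgaris),(((Gulo_nanus,Drosophila_major,Raphanus_fluviatilis),Colobus_elegans),(Papio_gracilis,Glossina_tricolor))).
That clade has exactly 8 tips — every listed taxon and nothing else — so the group is monophyletic.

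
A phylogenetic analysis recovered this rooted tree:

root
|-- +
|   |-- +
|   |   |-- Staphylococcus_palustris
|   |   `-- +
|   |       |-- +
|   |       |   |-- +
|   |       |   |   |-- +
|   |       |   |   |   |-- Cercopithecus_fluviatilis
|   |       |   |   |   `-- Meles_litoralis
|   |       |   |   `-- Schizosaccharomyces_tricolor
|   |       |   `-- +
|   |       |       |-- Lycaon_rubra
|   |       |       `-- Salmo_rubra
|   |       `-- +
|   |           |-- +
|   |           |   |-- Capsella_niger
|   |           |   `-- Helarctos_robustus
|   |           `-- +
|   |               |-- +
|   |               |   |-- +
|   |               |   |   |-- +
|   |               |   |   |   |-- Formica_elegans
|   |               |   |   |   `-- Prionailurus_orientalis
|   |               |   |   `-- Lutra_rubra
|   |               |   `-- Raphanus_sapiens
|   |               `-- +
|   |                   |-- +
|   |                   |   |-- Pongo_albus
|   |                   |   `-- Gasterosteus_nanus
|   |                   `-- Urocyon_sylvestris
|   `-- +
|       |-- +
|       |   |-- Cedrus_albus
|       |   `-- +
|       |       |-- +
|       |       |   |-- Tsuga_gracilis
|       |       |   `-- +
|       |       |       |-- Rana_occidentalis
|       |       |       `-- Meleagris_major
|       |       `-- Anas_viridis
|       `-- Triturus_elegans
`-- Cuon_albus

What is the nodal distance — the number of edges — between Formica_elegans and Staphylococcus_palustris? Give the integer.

8

The MRCA of Formica_elegans and Staphylococcus_palustris is the node subtending (Staphylococcus_palustris,((((Cercopithecus_fluviatilis,Meles_litoralis),Schizosaccharomyces_tricolor),(Lycaon_rubra,Salmo_rubra)),((Capsella_niger,Helarctos_robustus),((((Formica_elegans,Prionailurus_orientalis),Lutra_rubra),Raphanus_sapiens),((Pongo_albus,Gasterosteus_nanus),Urocyon_sylvestris))))).
From Formica_elegans up to that node: 7 branches. From Staphylococcus_palustris up to the same node: 1 branch. Total: 7 + 1 = 8.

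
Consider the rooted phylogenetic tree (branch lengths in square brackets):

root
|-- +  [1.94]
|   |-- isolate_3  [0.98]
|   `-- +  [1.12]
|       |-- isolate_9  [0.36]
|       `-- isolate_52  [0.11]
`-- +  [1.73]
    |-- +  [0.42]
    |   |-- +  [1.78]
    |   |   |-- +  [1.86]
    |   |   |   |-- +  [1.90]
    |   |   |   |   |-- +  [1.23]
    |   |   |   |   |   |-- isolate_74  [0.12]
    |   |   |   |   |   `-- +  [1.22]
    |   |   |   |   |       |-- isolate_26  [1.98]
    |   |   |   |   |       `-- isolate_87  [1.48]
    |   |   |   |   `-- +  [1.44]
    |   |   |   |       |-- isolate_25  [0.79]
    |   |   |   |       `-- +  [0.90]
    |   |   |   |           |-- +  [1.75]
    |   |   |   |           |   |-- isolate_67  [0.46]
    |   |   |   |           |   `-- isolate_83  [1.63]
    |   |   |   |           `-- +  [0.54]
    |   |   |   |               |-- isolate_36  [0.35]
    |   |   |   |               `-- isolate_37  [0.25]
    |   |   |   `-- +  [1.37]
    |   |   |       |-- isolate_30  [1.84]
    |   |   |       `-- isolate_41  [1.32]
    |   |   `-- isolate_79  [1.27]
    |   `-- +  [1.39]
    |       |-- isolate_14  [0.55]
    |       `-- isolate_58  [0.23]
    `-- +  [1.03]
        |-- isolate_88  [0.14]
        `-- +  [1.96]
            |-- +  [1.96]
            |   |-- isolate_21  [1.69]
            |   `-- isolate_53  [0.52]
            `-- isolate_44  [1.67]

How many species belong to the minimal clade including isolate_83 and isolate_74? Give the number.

8

The MRCA of isolate_83 and isolate_74 is the node subtending ((isolate_74,(isolate_26,isolate_87)),(isolate_25,((isolate_67,isolate_83),(isolate_36,isolate_37)))).
That clade contains 8 terminal taxa: isolate_25, isolate_26, isolate_36, isolate_37, isolate_67, isolate_74, isolate_83, isolate_87.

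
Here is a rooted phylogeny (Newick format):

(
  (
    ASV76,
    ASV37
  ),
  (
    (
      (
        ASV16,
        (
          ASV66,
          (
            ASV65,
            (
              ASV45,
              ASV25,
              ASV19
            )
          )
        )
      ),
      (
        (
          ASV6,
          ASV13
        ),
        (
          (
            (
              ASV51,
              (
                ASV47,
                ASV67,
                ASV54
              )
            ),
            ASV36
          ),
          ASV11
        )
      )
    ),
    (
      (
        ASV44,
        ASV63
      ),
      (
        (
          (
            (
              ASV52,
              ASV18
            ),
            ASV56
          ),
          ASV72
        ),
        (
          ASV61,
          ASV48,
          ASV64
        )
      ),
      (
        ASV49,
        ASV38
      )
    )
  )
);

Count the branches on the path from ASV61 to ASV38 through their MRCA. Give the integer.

5

The MRCA of ASV61 and ASV38 is the node subtending ((ASV44,ASV63),((((ASV52,ASV18),ASV56),ASV72),(ASV61,ASV48,ASV64)),(ASV49,ASV38)).
From ASV61 up to that node: 3 branches. From ASV38 up to the same node: 2 branches. Total: 3 + 2 = 5.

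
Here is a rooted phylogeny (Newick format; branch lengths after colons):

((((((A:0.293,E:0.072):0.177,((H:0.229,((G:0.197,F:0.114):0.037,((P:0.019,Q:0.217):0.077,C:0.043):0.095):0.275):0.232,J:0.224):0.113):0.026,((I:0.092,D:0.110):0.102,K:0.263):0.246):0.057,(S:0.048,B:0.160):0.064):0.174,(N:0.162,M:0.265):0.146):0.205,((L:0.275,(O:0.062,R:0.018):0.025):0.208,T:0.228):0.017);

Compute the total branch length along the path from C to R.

1.488

The path runs C → … → MRCA → … → R; the MRCA is the root of the tree.
Branch lengths along that path: 0.043 + 0.095 + 0.275 + 0.232 + 0.113 + 0.026 + 0.057 + 0.174 + 0.205 + 0.017 + 0.208 + 0.025 + 0.018 = 1.488.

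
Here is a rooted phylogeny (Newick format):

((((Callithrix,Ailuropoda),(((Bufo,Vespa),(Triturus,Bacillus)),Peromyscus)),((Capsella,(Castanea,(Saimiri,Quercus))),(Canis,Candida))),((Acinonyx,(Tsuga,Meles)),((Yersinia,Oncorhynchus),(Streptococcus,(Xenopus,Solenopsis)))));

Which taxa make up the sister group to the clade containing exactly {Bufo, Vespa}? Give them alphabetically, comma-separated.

Bacillus, Triturus

The clade containing exactly {Bufo, Vespa} attaches to the tree at the node subtending ((Bufo,Vespa),(Triturus,Bacillus)).
The other lineage descending from that same node — the sister group — is (Triturus,Bacillus); its 2 tips in alphabetical order are the answer.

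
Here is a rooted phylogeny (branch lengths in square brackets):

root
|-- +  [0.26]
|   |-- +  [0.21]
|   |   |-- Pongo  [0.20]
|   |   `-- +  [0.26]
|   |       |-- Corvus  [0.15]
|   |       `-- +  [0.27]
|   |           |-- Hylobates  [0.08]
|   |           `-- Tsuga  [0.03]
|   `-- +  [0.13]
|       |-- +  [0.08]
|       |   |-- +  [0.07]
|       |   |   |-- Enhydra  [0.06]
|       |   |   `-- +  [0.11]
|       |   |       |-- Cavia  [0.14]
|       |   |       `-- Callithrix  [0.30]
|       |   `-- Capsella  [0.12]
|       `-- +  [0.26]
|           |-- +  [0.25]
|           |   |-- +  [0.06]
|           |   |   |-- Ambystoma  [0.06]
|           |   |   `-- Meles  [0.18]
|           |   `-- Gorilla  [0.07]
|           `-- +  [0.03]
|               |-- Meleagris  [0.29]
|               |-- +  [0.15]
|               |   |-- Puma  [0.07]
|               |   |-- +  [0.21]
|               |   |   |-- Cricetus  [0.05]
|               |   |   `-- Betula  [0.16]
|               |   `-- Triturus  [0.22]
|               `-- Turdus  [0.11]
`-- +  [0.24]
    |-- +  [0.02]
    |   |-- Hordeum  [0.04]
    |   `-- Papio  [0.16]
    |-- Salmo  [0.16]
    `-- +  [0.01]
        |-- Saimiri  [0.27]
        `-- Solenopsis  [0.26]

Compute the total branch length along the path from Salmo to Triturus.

1.45

The path runs Salmo → … → MRCA → … → Triturus; the MRCA is the root of the tree.
Branch lengths along that path: 0.16 + 0.24 + 0.26 + 0.13 + 0.26 + 0.03 + 0.15 + 0.22 = 1.45.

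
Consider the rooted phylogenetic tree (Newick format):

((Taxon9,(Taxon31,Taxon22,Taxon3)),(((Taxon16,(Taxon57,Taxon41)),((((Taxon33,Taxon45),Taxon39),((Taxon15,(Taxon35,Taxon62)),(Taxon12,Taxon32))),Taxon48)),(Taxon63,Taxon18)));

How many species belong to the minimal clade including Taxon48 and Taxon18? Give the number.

14

The MRCA of Taxon48 and Taxon18 is the node subtending (((Taxon16,(Taxon57,Taxon41)),((((Taxon33,Taxon45),Taxon39),((Taxon15,(Taxon35,Taxon62)),(Taxon12,Taxon32))),Taxon48)),(Taxon63,Taxon18)).
That clade contains 14 terminal taxa: Taxon12, Taxon15, Taxon16, Taxon18, Taxon32, Taxon33, Taxon35, Taxon39, Taxon41, Taxon45, Taxon48, Taxon57, Taxon62, Taxon63.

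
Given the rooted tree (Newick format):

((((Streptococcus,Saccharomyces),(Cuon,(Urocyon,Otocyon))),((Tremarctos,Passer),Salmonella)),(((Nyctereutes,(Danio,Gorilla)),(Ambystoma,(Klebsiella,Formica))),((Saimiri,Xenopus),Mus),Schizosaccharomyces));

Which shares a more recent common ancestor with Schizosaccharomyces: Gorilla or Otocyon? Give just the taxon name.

The MRCA of Schizosaccharomyces and Gorilla subtends (((Nyctereutes,(Danio,Gorilla)),(Ambystoma,(Klebsiella,Formica))),((Saimiri,Xenopus),Mus),Schizosaccharomyces) (10 taxa).
The MRCA of Schizosaccharomyces and Otocyon is the root, subtending the entire tree (18 taxa).
The first is nested inside the second, so Schizosaccharomyces shares a more recent common ancestor with Gorilla.

Gorilla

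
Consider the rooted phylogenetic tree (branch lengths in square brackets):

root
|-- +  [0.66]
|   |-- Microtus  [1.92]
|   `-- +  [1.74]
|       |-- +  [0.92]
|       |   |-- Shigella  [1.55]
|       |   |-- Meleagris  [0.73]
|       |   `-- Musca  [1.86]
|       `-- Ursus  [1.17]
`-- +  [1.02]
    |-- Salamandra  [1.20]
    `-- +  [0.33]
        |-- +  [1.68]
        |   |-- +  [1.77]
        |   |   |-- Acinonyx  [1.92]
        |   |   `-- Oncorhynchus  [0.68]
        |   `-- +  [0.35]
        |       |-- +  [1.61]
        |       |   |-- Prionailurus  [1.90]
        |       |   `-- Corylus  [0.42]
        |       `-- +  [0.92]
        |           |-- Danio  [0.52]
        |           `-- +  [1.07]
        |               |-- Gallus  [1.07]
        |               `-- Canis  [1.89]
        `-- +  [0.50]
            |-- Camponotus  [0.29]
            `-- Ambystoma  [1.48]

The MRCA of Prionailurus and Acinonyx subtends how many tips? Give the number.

7

The MRCA of Prionailurus and Acinonyx is the node subtending ((Acinonyx,Oncorhynchus),((Prionailurus,Corylus),(Danio,(Gallus,Canis)))).
That clade contains 7 terminal taxa: Acinonyx, Canis, Corylus, Danio, Gallus, Oncorhynchus, Prionailurus.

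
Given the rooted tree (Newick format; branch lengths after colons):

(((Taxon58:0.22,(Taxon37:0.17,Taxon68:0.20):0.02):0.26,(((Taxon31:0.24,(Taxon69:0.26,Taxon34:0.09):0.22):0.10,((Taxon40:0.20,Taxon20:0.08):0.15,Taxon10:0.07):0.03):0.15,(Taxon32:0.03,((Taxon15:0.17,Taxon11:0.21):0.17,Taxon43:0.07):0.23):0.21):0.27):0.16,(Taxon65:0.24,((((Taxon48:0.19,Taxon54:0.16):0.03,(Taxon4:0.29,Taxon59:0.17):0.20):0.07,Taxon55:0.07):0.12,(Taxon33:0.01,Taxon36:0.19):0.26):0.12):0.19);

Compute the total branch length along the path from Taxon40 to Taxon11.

1.35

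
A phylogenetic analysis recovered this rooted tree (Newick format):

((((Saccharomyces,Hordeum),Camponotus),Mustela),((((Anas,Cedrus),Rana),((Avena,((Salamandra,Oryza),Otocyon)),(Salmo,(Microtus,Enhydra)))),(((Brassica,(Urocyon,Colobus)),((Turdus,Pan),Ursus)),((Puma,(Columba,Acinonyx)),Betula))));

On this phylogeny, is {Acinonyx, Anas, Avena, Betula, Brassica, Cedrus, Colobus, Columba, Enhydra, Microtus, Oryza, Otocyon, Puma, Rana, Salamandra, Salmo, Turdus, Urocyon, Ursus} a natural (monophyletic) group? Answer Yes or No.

The MRCA of the listed taxa subtends ((((Anas,Cedrus),Rana),((Avena,((Salamandra,Oryza),Otocyon)),(Salmo,(Microtus,Enhydra)))),(((Brassica,(Urocyon,Colobus)),((Turdus,Pan),Ursus)),((Puma,(Columba,Acinonyx)),Betula))).
That clade also contains Pan, which is not in the proposed group, so the group is not monophyletic.

No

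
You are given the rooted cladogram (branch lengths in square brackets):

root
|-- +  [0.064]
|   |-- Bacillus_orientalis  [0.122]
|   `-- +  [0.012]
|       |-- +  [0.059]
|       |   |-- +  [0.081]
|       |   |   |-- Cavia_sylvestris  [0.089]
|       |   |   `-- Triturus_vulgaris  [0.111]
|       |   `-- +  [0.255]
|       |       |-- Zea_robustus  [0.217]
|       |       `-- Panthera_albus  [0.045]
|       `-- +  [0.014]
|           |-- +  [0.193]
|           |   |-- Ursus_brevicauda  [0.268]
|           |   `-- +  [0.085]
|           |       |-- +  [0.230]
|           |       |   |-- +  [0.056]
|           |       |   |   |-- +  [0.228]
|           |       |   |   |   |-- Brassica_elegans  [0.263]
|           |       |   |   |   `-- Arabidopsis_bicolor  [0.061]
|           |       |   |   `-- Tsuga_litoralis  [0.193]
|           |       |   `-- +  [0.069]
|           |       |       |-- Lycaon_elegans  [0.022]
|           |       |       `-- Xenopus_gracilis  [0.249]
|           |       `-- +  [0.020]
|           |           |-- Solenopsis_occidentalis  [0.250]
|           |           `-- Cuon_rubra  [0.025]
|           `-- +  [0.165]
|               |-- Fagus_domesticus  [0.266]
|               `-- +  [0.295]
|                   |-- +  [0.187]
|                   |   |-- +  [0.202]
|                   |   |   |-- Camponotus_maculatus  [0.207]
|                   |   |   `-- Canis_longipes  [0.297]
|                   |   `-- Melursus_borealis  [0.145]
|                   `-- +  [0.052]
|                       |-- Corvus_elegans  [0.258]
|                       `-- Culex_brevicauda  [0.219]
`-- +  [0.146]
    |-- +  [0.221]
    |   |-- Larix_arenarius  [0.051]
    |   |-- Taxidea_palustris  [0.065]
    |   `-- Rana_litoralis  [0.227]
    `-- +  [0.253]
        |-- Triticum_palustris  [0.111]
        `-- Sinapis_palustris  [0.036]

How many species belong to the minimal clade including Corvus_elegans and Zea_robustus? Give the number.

18

The MRCA of Corvus_elegans and Zea_robustus is the node subtending (((Cavia_sylvestris,Triturus_vulgaris),(Zea_robustus,Panthera_albus)),((Ursus_brevicauda,((((Brassica_elegans,Arabidopsis_bicolor),Tsuga_litoralis),(Lycaon_elegans,Xenopus_gracilis)),(Solenopsis_occidentalis,Cuon_rubra))),(Fagus_domesticus,(((Camponotus_maculatus,Canis_longipes),Melursus_borealis),(Corvus_elegans,Culex_brevicauda))))).
That clade contains 18 terminal taxa: Arabidopsis_bicolor, Brassica_elegans, Camponotus_maculatus, Canis_longipes, Cavia_sylvestris, Corvus_elegans, Culex_brevicauda, Cuon_rubra, Fagus_domesticus, Lycaon_elegans, Melursus_borealis, Panthera_albus, Solenopsis_occidentalis, Triturus_vulgaris, Tsuga_litoralis, Ursus_brevicauda, Xenopus_gracilis, Zea_robustus.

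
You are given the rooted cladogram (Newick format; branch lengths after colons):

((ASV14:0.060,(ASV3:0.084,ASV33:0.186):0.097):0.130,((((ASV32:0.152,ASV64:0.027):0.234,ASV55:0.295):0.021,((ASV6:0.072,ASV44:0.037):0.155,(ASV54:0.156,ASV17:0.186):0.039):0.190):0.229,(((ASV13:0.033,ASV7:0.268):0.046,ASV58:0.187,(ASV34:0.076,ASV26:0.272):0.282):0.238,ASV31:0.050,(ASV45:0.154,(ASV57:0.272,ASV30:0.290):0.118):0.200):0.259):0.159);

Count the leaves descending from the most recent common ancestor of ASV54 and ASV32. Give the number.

7

The MRCA of ASV54 and ASV32 is the node subtending (((ASV32,ASV64),ASV55),((ASV6,ASV44),(ASV54,ASV17))).
That clade contains 7 terminal taxa: ASV17, ASV32, ASV44, ASV54, ASV55, ASV6, ASV64.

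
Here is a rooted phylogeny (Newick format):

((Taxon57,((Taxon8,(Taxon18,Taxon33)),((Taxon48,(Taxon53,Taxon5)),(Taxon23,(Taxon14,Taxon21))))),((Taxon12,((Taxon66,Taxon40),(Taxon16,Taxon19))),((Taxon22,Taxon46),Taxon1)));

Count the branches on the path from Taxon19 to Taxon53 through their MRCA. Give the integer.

11

The MRCA of Taxon19 and Taxon53 is the root of the tree.
From Taxon19 up to that node: 5 branches. From Taxon53 up to the same node: 6 branches. Total: 5 + 6 = 11.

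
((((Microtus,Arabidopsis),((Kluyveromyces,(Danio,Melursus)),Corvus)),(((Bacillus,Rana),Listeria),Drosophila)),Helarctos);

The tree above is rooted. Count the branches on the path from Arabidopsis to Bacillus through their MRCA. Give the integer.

The MRCA of Arabidopsis and Bacillus is the node subtending (((Microtus,Arabidopsis),((Kluyveromyces,(Danio,Melursus)),Corvus)),(((Bacillus,Rana),Listeria),Drosophila)).
From Arabidopsis up to that node: 3 branches. From Bacillus up to the same node: 4 branches. Total: 3 + 4 = 7.

7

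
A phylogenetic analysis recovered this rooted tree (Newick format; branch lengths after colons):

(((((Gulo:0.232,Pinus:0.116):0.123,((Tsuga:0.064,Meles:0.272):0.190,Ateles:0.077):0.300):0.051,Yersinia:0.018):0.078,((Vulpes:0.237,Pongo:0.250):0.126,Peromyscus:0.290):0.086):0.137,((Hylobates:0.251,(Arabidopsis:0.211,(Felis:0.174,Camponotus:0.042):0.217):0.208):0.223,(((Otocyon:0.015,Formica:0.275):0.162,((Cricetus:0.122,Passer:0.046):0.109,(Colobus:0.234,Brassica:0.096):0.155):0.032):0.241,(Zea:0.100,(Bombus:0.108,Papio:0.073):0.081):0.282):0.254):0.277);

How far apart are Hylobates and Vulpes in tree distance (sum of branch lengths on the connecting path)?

1.337

The path runs Hylobates → … → MRCA → … → Vulpes; the MRCA is the root of the tree.
Branch lengths along that path: 0.251 + 0.223 + 0.277 + 0.137 + 0.086 + 0.126 + 0.237 = 1.337.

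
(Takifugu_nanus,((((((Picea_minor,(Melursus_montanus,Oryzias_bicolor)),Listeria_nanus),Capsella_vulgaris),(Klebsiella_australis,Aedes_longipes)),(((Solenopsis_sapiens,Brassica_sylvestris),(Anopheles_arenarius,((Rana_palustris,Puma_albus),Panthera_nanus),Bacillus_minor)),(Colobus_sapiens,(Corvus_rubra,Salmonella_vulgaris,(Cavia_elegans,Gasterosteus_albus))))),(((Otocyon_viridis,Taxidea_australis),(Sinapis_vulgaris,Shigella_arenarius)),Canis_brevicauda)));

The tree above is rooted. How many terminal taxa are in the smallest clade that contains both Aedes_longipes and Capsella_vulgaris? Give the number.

7

The MRCA of Aedes_longipes and Capsella_vulgaris is the node subtending ((((Picea_minor,(Melursus_montanus,Oryzias_bicolor)),Listeria_nanus),Capsella_vulgaris),(Klebsiella_australis,Aedes_longipes)).
That clade contains 7 terminal taxa: Aedes_longipes, Capsella_vulgaris, Klebsiella_australis, Listeria_nanus, Melursus_montanus, Oryzias_bicolor, Picea_minor.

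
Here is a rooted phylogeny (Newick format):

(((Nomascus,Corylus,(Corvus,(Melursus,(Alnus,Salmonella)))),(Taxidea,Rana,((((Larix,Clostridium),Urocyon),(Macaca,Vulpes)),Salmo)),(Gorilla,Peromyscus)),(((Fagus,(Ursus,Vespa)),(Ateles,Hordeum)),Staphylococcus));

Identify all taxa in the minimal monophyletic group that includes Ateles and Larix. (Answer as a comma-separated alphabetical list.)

Alnus, Ateles, Clostridium, Corvus, Corylus, Fagus, Gorilla, Hordeum, Larix, Macaca, Melursus, Nomascus, Peromyscus, Rana, Salmo, Salmonella, Staphylococcus, Taxidea, Urocyon, Ursus, Vespa, Vulpes

Tracing Ateles: it sits inside (Ateles,Hordeum).
Tracing Larix: it sits inside (Larix,Clostridium).
The smallest clade enclosing both is the whole tree (their MRCA is the root), so the answer is all 22 tips in alphabetical order.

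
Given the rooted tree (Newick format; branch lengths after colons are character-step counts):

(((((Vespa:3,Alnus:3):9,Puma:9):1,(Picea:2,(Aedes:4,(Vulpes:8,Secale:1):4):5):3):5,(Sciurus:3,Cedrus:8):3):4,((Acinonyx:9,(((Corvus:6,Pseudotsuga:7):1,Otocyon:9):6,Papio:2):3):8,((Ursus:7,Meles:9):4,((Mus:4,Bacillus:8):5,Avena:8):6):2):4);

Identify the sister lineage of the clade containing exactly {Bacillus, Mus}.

Avena

The clade containing exactly {Bacillus, Mus} attaches to the tree at the node subtending ((Mus,Bacillus),Avena).
The other lineage descending from that same node — the sister group — is the single tip Avena.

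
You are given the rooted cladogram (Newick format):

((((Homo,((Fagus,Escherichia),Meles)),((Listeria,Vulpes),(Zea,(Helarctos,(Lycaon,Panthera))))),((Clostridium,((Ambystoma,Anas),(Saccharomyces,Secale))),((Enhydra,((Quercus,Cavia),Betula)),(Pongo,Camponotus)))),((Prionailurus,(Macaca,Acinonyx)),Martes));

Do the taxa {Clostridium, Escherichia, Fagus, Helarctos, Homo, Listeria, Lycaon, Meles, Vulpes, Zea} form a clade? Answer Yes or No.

The MRCA of the listed taxa subtends (((Homo,((Fagus,Escherichia),Meles)),((Listeria,Vulpes),(Zea,(Helarctos,(Lycaon,Panthera))))),((Clostridium,((Ambystoma,Anas),(Saccharomyces,Secale))),((Enhydra,((Quercus,Cavia),Betula)),(Pongo,Camponotus)))).
That clade also contains Ambystoma, Anas, Betula, Camponotus, Cavia, Enhydra, Panthera, Pongo, Quercus, Saccharomyces, Secale, which are not in the proposed group, so the group is not monophyletic.

No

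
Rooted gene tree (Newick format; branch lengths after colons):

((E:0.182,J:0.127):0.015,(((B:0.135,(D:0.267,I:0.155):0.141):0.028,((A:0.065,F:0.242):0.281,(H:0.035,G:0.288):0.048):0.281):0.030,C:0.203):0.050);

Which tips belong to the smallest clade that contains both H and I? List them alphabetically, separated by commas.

A, B, D, F, G, H, I

Tracing H: it sits inside (H,G).
Tracing I: it sits inside (D,I).
The smallest clade enclosing both is ((B,(D,I)),((A,F),(H,G))); the answer is its 7 terminal taxa in alphabetical order.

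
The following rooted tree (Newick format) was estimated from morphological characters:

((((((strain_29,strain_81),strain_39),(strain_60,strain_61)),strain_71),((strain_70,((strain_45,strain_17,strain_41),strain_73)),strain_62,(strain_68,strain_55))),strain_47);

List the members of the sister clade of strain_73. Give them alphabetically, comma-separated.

strain_73 attaches to the tree at the node subtending ((strain_45,strain_17,strain_41),strain_73).
The other lineage descending from that same node — the sister group — is (strain_45,strain_17,strain_41); its 3 tips in alphabetical order are the answer.

strain_17, strain_41, strain_45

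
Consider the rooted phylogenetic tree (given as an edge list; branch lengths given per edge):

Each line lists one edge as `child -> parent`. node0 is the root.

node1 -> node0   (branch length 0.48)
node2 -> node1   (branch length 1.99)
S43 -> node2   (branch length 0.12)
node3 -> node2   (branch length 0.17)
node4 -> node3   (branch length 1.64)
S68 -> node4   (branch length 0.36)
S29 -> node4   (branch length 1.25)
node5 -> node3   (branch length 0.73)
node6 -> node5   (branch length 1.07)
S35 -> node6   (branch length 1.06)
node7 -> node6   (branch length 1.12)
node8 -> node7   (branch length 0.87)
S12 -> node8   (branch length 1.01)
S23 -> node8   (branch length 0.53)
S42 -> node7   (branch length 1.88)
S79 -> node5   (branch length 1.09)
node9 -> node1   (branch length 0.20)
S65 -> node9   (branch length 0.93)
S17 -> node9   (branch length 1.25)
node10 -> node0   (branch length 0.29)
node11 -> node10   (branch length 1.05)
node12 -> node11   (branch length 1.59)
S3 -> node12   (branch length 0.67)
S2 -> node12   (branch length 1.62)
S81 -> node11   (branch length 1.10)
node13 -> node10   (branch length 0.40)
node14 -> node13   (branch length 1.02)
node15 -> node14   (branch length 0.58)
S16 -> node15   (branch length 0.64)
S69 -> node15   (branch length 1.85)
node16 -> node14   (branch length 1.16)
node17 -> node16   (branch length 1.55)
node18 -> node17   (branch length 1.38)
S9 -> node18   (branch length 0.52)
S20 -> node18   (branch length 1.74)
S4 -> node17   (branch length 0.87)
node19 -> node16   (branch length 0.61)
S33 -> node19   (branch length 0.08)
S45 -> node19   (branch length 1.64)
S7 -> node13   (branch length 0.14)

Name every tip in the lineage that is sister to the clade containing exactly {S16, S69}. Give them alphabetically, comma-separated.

S20, S33, S4, S45, S9

The clade containing exactly {S16, S69} attaches to the tree at the node subtending ((S16,S69),(((S9,S20),S4),(S33,S45))).
The other lineage descending from that same node — the sister group — is (((S9,S20),S4),(S33,S45)); its 5 tips in alphabetical order are the answer.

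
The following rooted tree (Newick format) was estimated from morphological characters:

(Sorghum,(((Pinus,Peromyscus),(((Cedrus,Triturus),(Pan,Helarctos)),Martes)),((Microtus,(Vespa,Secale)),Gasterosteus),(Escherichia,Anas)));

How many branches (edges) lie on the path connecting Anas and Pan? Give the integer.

The MRCA of Anas and Pan is the node subtending (((Pinus,Peromyscus),(((Cedrus,Triturus),(Pan,Helarctos)),Martes)),((Microtus,(Vespa,Secale)),Gasterosteus),(Escherichia,Anas)).
From Anas up to that node: 2 branches. From Pan up to the same node: 5 branches. Total: 2 + 5 = 7.

7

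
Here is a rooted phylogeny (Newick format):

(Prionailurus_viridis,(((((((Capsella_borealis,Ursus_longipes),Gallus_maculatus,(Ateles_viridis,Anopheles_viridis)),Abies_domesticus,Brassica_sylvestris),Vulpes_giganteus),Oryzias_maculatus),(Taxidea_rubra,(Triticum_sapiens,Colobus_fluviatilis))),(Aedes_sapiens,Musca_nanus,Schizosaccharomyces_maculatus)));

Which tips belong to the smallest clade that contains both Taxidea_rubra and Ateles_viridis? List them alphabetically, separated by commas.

Abies_domesticus, Anopheles_viridis, Ateles_viridis, Brassica_sylvestris, Capsella_borealis, Colobus_fluviatilis, Gallus_maculatus, Oryzias_maculatus, Taxidea_rubra, Triticum_sapiens, Ursus_longipes, Vulpes_giganteus

Tracing Taxidea_rubra: it sits inside (Taxidea_rubra,(Triticum_sapiens,Colobus_fluviatilis)).
Tracing Ateles_viridis: it sits inside (Ateles_viridis,Anopheles_viridis).
The smallest clade enclosing both is ((((((Capsella_borealis,Ursus_longipes),Gallus_maculatus,(Ateles_viridis,Anopheles_viridis)),Abies_domesticus,Brassica_sylvestris),Vulpes_giganteus),Oryzias_maculatus),(Taxidea_rubra,(Triticum_sapiens,Colobus_fluviatilis))); the answer is its 12 terminal taxa in alphabetical order.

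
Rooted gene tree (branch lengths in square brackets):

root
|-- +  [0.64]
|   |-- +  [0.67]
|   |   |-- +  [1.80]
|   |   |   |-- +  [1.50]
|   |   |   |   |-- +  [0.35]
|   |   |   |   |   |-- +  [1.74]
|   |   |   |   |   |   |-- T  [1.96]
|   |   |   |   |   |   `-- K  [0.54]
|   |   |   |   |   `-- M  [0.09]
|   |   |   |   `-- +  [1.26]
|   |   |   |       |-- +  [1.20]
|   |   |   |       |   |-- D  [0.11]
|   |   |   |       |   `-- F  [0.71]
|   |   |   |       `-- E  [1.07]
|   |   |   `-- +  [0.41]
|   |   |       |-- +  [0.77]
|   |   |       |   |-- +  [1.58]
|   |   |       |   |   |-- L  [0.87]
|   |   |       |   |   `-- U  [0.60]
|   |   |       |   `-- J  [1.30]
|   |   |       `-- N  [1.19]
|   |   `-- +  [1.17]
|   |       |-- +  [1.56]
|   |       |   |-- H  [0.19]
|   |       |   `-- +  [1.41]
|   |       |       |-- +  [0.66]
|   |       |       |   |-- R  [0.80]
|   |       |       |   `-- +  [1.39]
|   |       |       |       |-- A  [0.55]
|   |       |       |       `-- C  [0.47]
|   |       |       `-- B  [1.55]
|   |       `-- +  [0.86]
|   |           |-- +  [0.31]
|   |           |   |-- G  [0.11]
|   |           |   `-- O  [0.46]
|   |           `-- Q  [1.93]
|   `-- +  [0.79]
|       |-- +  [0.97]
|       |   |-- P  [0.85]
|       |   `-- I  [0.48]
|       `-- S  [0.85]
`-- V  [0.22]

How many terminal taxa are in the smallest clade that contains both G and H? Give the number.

The MRCA of G and H is the node subtending ((H,((R,(A,C)),B)),((G,O),Q)).
That clade contains 8 terminal taxa: A, B, C, G, H, O, Q, R.

8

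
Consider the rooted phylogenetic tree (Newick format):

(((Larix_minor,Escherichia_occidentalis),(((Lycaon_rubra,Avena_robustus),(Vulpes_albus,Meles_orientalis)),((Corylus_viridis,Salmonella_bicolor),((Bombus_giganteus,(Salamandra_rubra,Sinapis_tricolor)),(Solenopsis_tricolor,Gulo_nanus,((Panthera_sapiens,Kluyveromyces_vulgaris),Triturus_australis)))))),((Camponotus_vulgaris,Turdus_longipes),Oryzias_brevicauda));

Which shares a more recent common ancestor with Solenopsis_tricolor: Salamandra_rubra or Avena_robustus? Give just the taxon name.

Salamandra_rubra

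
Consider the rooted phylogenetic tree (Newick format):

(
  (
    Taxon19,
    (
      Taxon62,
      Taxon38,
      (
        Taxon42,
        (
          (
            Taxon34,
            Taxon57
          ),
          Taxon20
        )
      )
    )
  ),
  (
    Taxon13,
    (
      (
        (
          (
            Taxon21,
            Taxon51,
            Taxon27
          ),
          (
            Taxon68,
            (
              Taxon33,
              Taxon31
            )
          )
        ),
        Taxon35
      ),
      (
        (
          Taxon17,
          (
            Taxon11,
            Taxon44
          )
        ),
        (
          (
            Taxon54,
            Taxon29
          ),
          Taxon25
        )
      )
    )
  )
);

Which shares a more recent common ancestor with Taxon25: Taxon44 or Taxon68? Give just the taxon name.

The MRCA of Taxon25 and Taxon44 subtends ((Taxon17,(Taxon11,Taxon44)),((Taxon54,Taxon29),Taxon25)) (6 taxa).
The MRCA of Taxon25 and Taxon68 subtends ((((Taxon21,Taxon51,Taxon27),(Taxon68,(Taxon33,Taxon31))),Taxon35),((Taxon17,(Taxon11,Taxon44)),((Taxon54,Taxon29),Taxon25))) (13 taxa).
The first is nested inside the second, so Taxon25 shares a more recent common ancestor with Taxon44.

Taxon44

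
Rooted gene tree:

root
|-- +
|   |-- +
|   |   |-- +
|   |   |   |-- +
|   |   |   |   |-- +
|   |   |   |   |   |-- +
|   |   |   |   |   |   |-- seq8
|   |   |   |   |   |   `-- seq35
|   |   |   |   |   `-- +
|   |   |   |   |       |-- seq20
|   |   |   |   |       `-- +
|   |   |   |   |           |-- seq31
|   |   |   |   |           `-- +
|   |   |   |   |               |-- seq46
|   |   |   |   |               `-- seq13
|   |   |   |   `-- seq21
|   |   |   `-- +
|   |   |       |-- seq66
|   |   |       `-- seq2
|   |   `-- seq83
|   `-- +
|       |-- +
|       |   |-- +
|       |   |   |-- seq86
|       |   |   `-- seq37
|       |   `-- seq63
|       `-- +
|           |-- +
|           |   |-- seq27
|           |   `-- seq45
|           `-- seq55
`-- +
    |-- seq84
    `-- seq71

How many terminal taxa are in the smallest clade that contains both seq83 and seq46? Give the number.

The MRCA of seq83 and seq46 is the node subtending (((((seq8,seq35),(seq20,(seq31,(seq46,seq13)))),seq21),(seq66,seq2)),seq83).
That clade contains 10 terminal taxa: seq13, seq2, seq20, seq21, seq31, seq35, seq46, seq66, seq8, seq83.

10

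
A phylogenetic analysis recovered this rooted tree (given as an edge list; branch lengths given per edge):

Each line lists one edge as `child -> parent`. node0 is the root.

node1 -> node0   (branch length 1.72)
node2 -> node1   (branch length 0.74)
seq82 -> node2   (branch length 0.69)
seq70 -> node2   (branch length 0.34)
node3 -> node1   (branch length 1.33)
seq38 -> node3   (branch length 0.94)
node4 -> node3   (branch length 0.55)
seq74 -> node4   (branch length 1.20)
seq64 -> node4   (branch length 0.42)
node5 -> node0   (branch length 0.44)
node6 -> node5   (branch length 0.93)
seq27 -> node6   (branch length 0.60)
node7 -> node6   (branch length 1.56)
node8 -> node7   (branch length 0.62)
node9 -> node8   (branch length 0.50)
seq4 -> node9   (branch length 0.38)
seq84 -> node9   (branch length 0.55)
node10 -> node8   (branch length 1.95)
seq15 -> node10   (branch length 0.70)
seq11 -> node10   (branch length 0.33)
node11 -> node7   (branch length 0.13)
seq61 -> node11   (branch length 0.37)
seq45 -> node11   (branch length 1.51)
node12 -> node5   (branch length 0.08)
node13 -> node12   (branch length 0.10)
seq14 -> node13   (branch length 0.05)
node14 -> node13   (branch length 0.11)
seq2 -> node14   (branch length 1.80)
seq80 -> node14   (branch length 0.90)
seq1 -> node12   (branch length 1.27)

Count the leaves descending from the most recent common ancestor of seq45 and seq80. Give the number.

11

The MRCA of seq45 and seq80 is the node subtending ((seq27,(((seq4,seq84),(seq15,seq11)),(seq61,seq45))),((seq14,(seq2,seq80)),seq1)).
That clade contains 11 terminal taxa: seq1, seq11, seq14, seq15, seq2, seq27, seq4, seq45, seq61, seq80, seq84.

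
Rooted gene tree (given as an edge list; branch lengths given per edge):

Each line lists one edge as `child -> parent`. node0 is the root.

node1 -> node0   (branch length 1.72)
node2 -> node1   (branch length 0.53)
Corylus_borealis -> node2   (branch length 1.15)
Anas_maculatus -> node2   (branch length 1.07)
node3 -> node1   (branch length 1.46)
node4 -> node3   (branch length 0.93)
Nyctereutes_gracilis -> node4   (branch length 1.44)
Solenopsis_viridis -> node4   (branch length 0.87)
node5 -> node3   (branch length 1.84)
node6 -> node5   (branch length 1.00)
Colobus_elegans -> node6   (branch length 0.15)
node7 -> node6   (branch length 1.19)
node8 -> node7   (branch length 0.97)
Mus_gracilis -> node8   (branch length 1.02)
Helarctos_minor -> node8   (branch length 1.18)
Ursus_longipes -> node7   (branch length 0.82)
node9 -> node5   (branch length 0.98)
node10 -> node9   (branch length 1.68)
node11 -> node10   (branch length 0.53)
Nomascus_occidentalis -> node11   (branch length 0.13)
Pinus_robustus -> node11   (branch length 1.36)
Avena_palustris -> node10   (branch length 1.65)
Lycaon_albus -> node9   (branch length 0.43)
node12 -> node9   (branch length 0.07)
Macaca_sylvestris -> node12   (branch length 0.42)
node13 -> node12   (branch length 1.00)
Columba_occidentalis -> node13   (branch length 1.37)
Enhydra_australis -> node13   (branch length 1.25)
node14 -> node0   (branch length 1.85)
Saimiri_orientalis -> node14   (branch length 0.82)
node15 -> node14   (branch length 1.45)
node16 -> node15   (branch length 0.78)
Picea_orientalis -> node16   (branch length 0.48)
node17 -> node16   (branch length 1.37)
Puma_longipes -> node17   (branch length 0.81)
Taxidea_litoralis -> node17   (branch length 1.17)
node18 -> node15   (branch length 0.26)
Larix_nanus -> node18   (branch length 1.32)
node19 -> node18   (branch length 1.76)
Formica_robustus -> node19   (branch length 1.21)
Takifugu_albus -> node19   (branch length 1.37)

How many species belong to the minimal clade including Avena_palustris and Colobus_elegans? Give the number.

11

The MRCA of Avena_palustris and Colobus_elegans is the node subtending ((Colobus_elegans,((Mus_gracilis,Helarctos_minor),Ursus_longipes)),(((Nomascus_occidentalis,Pinus_robustus),Avena_palustris),Lycaon_albus,(Macaca_sylvestris,(Columba_occidentalis,Enhydra_australis)))).
That clade contains 11 terminal taxa: Avena_palustris, Colobus_elegans, Columba_occidentalis, Enhydra_australis, Helarctos_minor, Lycaon_albus, Macaca_sylvestris, Mus_gracilis, Nomascus_occidentalis, Pinus_robustus, Ursus_longipes.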